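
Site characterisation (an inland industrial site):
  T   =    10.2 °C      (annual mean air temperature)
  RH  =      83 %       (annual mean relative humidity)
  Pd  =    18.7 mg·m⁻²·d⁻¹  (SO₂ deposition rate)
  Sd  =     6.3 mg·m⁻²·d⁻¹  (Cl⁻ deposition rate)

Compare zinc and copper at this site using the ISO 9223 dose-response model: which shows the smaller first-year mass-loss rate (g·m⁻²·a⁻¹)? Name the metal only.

zinc

zinc: f(T) = -0.071·(T−10) [T>10 °C] = -0.0142
  Pd branch = 0.0129·Pd^0.44·e^(0.046·RH+f) = 2.1 μm/a
  Cl⁻ term: 0.0175·6.3^0.57·exp(0.008·83+0.085·10.2) = 0.231
  r_corr = 2.1 + 0.231 = 2.331 μm/a
  mass loss = 2.331 μm/a × 7.14 g/cm³ = 16.64 g·m⁻²·a⁻¹
copper: temperature factor f = -0.080·(0.2) = -0.0160
  SO₂ term: 0.0053·18.7^0.26·exp(0.059·83-0.0160) = 1.495
  Sd branch = 0.01025·Sd^0.27·e^(0.036·RH+0.049·T) = 0.5512 μm/a
  sum: 1.495 + 0.5512 → r_corr = 2.047 μm/a
  mass loss = 2.047 μm/a × 8.96 g/cm³ = 18.34 g·m⁻²·a⁻¹
Ordering by g·m⁻²·a⁻¹: copper (18.3) > zinc (16.6)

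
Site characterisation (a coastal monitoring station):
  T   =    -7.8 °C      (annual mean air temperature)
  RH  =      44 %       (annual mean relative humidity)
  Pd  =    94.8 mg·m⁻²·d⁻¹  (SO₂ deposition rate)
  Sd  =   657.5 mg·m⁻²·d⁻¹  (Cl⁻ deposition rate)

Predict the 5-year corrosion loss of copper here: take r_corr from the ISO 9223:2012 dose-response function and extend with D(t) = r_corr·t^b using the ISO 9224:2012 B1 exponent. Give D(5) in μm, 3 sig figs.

D(5) = 0.647 μm

copper: f(T) = +0.126·(T−10) [T≤10 °C] = -2.2428
  Pd branch = 0.0053·Pd^0.26·e^(0.059·RH+f) = 0.02464 μm/a
  Sd branch = 0.01025·Sd^0.27·e^(0.036·RH+0.049·T) = 0.1966 μm/a
  r_corr = 0.02464 + 0.1966 = 0.2212 μm/a
Power-law: D(5) = r_corr · 5^0.667
  D(5) = 0.2212 × 5^0.667 = 0.2212 × 2.926 = 0.6471 μm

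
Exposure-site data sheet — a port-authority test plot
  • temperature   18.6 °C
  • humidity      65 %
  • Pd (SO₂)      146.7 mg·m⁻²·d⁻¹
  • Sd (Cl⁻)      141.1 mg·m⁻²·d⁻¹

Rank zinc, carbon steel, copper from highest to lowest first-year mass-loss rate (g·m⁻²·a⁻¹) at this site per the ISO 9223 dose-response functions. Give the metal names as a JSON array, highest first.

["carbon steel", "zinc", "copper"]

zinc: T>10 °C ⇒ hinge -0.071·(18.6−10) = -0.6106
  SO₂ term: 0.0129·146.7^0.44·exp(0.046·65-0.6106) = 1.251
  Cl⁻ term: 0.0175·141.1^0.57·exp(0.008·65+0.085·18.6) = 2.403
  r_corr = 1.251 + 2.403 = 3.654 μm/a
  mass loss = 3.654 μm/a × 7.14 g/cm³ = 26.09 g·m⁻²·a⁻¹
carbon steel: temperature factor f = -0.054·(8.6) = -0.4644
  Pd branch = 1.77·Pd^0.52·e^(0.02·RH+f) = 54.63 μm/a
  Sd branch = 0.102·Sd^0.62·e^(0.033·RH+0.04·T) = 39.44 μm/a
  sum: 54.63 + 39.44 → r_corr = 94.07 μm/a
  mass loss = 94.07 μm/a × 7.85 g/cm³ = 738.5 g·m⁻²·a⁻¹
copper: T>10 °C ⇒ hinge -0.080·(18.6−10) = -0.6880
  SO₂ term: 0.0053·146.7^0.26·exp(0.059·65-0.6880) = 0.4511
  Cl⁻ term: 0.01025·141.1^0.27·exp(0.036·65+0.049·18.6) = 1.007
  r_corr = 0.4511 + 1.007 = 1.458 μm/a
  mass loss = 1.458 μm/a × 8.96 g/cm³ = 13.07 g·m⁻²·a⁻¹
Ordering by g·m⁻²·a⁻¹: carbon steel (738) > zinc (26.1) > copper (13.1)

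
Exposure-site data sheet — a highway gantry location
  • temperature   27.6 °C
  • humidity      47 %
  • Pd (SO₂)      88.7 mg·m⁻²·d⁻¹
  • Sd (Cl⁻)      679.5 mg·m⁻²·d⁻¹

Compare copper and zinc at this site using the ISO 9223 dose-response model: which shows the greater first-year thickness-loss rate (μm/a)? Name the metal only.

zinc

copper: T>10 °C ⇒ hinge -0.080·(27.6−10) = -1.4080
  Pd branch = 0.0053·Pd^0.26·e^(0.059·RH+f) = 0.06661 μm/a
  Cl⁻ term: 0.01025·679.5^0.27·exp(0.036·47+0.049·27.6) = 1.252
  r_corr = 0.06661 + 1.252 = 1.319 μm/a
zinc: f(T) = -0.071·(T−10) [T>10 °C] = -1.2496
  Pd branch = 0.0129·Pd^0.44·e^(0.046·RH+f) = 0.2312 μm/a
  Cl⁻ term: 0.0175·679.5^0.57·exp(0.008·47+0.085·27.6) = 10.95
  sum: 0.2312 + 10.95 → r_corr = 11.18 μm/a
Ordering by μm/a: zinc (11.2) > copper (1.32)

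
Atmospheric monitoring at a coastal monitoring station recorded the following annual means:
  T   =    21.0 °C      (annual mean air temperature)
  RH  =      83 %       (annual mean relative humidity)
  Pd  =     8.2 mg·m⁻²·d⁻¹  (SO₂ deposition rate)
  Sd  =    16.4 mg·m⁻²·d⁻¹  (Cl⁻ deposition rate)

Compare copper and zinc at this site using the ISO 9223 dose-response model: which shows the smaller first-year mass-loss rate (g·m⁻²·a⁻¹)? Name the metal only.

copper: T>10 °C ⇒ hinge -0.080·(21.0−10) = -0.8800
  Pd branch = 0.0053·Pd^0.26·e^(0.059·RH+f) = 0.5087 μm/a
  Sd branch = 0.01025·Sd^0.27·e^(0.036·RH+0.049·T) = 1.211 μm/a
  r_corr = 0.5087 + 1.211 = 1.72 μm/a
  mass loss = 1.72 μm/a × 8.96 g/cm³ = 15.41 g·m⁻²·a⁻¹
zinc: f(T) = -0.071·(T−10) [T>10 °C] = -0.7810
  SO₂ term: 0.0129·8.2^0.44·exp(0.046·83-0.7810) = 0.6786
  Cl⁻ term: 0.0175·16.4^0.57·exp(0.008·83+0.085·21.0) = 0.9979
  r_corr = 0.6786 + 0.9979 = 1.677 μm/a
  mass loss = 1.677 μm/a × 7.14 g/cm³ = 11.97 g·m⁻²·a⁻¹
Ordering by g·m⁻²·a⁻¹: copper (15.4) > zinc (12)

zinc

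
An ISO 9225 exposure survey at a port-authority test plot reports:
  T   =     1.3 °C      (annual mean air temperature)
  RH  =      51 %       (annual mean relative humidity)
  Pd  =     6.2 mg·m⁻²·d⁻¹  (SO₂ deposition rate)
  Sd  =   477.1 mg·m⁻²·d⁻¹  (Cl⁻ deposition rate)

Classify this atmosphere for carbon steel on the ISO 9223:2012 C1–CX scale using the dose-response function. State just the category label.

carbon steel: temperature factor f = +0.150·(-8.7) = -1.3050
  sulphur-dioxide contribution → 3.438 μm/a
  chloride contribution → 26.48 μm/a
  total first-year rate 29.91 μm/a
Category bounds: 25…50 μm/a bracket r_corr ⇒ C3

C3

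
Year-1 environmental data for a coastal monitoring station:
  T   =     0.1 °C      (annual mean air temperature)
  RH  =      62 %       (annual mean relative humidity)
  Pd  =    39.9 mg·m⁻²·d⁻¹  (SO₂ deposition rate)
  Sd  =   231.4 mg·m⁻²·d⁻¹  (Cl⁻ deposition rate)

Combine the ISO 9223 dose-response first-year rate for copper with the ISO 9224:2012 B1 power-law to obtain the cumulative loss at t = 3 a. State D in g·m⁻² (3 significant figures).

D(3) = 10.7 g·m⁻²

copper: f(T) = +0.126·(T−10) [T≤10 °C] = -1.2474
  sulphur-dioxide contribution → 0.154 μm/a
  chloride contribution → 0.4174 μm/a
  ⇒ r_corr(copper) = 0.5714 μm/a
Long-term exponent b (ISO 9224 Table 2, B1) = 0.667
  D(3) = 0.5714 × 3^0.667 = 0.5714 × 2.081 = 1.189 μm
  Mass loss = 1.189 μm × 8.96 g/cm³ = 10.65 g·m⁻²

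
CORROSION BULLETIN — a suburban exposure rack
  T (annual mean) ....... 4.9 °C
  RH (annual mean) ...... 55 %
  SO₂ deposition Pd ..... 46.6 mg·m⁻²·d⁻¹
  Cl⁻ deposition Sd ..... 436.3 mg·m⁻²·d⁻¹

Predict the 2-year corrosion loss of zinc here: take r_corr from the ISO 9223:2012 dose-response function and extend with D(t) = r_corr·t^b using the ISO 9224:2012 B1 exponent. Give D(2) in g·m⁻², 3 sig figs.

zinc: T≤10 °C ⇒ hinge +0.038·(4.9−10) = -0.1938
  sulphur-dioxide contribution → 0.7232 μm/a
  chloride contribution → 1.317 μm/a
  ⇒ r_corr(zinc) = 2.041 μm/a
Long-term exponent b (ISO 9224 Table 2, B1) = 0.813
  D(2) = 2.041 × 2^0.813 = 2.041 × 1.757 = 3.585 μm
  Mass loss = 3.585 μm × 7.14 g/cm³ = 25.6 g·m⁻²

D(2) = 25.6 g·m⁻²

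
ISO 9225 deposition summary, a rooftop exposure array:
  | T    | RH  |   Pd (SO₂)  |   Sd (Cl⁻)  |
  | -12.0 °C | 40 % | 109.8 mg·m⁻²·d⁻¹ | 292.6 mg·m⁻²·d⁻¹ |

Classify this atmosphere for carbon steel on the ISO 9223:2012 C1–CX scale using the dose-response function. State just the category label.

carbon steel: temperature factor f = +0.150·(-22.0) = -3.3000
  sulphur-dioxide contribution → 1.672 μm/a
  chloride contribution → 7.989 μm/a
  ⇒ r_corr(carbon steel) = 9.662 μm/a
ISO 9223 Table 2 (carbon steel): 1.3 < 9.66 ≤ 25 μm/a ⇒ C2

C2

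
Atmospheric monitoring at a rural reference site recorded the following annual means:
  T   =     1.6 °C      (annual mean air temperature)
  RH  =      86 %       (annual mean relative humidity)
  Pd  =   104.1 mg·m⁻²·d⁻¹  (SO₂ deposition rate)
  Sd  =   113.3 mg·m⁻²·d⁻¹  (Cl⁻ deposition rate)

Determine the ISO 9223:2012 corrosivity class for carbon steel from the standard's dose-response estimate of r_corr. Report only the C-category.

carbon steel: T≤10 °C ⇒ hinge +0.150·(1.6−10) = -1.2600
  SO₂ term: 1.77·104.1^0.52·exp(0.02·86-1.2600) = 31.39
  Sd branch = 0.102·Sd^0.62·e^(0.033·RH+0.04·T) = 34.88 μm/a
  r_corr = 31.39 + 34.88 = 66.27 μm/a
Category bounds: 50…80 μm/a bracket r_corr ⇒ C4

C4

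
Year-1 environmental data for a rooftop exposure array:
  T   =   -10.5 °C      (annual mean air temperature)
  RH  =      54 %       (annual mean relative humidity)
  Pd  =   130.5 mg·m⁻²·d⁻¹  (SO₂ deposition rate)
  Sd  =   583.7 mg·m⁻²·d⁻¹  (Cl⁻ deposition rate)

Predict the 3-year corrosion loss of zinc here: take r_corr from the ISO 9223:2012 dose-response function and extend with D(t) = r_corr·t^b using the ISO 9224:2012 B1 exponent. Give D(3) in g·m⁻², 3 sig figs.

D(3) = 17.8 g·m⁻²

zinc: f(T) = +0.038·(T−10) [T≤10 °C] = -0.7790
  SO₂ term: 0.0129·130.5^0.44·exp(0.046·54-0.7790) = 0.6052
  Sd branch = 0.0175·Sd^0.57·e^(0.008·RH+0.085·T) = 0.4167 μm/a
  r_corr = 0.6052 + 0.4167 = 1.022 μm/a
Long-term exponent b (ISO 9224 Table 2, B1) = 0.813
  D(3) = 1.022 × 3^0.813 = 1.022 × 2.443 = 2.496 μm
  Mass loss = 2.496 μm × 7.14 g/cm³ = 17.82 g·m⁻²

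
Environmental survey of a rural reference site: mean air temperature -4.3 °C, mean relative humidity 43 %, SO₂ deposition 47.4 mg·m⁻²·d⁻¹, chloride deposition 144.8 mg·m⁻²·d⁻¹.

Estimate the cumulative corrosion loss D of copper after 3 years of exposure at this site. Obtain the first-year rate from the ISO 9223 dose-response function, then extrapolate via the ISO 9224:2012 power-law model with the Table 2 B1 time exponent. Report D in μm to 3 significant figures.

copper: temperature factor f = +0.126·(-14.3) = -1.8018
  SO₂ term: 0.0053·47.4^0.26·exp(0.059·43-1.8018) = 0.03015
  Cl⁻ term: 0.01025·144.8^0.27·exp(0.036·43+0.049·-4.3) = 0.1496
  sum: 0.03015 + 0.1496 → r_corr = 0.1797 μm/a
Power-law: D(3) = r_corr · 3^0.667
  D(3) = 0.1797 × 3^0.667 = 0.1797 × 2.081 = 0.374 μm

D(3) = 0.374 μm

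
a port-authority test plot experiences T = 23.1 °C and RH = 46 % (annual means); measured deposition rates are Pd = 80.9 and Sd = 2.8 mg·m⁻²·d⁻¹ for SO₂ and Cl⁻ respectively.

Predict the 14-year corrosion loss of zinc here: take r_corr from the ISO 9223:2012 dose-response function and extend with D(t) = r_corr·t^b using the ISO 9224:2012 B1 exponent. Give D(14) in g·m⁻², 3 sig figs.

zinc: temperature factor f = -0.071·(13.1) = -0.9301
  sulphur-dioxide contribution → 0.2918 μm/a
  chloride contribution → 0.3239 μm/a
  ⇒ r_corr(zinc) = 0.6158 μm/a
Long-term exponent b (ISO 9224 Table 2, B1) = 0.813
  D(14) = 0.6158 × 14^0.813 = 0.6158 × 8.547 = 5.263 μm
  Mass loss = 5.263 μm × 7.14 g/cm³ = 37.58 g·m⁻²

D(14) = 37.6 g·m⁻²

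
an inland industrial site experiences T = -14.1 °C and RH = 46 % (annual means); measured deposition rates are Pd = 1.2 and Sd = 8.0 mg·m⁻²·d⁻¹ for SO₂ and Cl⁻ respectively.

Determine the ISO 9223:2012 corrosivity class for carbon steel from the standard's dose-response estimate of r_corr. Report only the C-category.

C1

carbon steel: f(T) = +0.150·(T−10) [T≤10 °C] = -3.6150
  sulphur-dioxide contribution → 0.1314 μm/a
  chloride contribution → 0.9612 μm/a
  ⇒ r_corr(carbon steel) = 1.093 μm/a
1.09 μm/a falls in (0, 1.3] for carbon steel → category C1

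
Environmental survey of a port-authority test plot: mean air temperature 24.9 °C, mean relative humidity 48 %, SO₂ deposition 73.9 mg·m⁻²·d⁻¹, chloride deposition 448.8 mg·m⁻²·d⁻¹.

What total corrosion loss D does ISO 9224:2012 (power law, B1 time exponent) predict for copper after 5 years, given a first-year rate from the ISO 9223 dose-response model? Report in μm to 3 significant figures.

copper: T>10 °C ⇒ hinge -0.080·(24.9−10) = -1.1920
  sulphur-dioxide contribution → 0.08363 μm/a
  chloride contribution → 1.017 μm/a
  total first-year rate 1.1 μm/a
Long-term exponent b (ISO 9224 Table 2, B1) = 0.667
  D(5) = 1.1 × 5^0.667 = 1.1 × 2.926 = 3.219 μm

D(5) = 3.22 μm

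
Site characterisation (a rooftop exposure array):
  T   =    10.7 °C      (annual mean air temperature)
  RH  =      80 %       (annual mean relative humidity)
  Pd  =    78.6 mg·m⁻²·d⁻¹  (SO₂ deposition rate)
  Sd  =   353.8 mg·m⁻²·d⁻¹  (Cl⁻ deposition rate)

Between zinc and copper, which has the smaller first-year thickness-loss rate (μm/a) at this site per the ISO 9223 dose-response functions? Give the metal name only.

copper

zinc: temperature factor f = -0.071·(0.7) = -0.0497
  Pd branch = 0.0129·Pd^0.44·e^(0.046·RH+f) = 3.32 μm/a
  Sd branch = 0.0175·Sd^0.57·e^(0.008·RH+0.085·T) = 2.338 μm/a
  sum: 3.32 + 2.338 → r_corr = 5.658 μm/a
copper: temperature factor f = -0.080·(0.7) = -0.0560
  Pd branch = 0.0053·Pd^0.26·e^(0.059·RH+f) = 1.748 μm/a
  Sd branch = 0.01025·Sd^0.27·e^(0.036·RH+0.049·T) = 1.504 μm/a
  r_corr = 1.748 + 1.504 = 3.253 μm/a
Ordering by μm/a: zinc (5.66) > copper (3.25)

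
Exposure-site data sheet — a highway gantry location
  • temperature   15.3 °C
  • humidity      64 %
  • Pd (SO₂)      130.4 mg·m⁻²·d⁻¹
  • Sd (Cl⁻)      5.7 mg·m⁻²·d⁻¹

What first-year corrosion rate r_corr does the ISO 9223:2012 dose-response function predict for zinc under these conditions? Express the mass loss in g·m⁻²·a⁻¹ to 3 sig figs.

r_corr = 12.3 g·m⁻²·a⁻¹

zinc: T>10 °C ⇒ hinge -0.071·(15.3−10) = -0.3763
  SO₂ term: 0.0129·130.4^0.44·exp(0.046·64-0.3763) = 1.434
  Cl⁻ term: 0.0175·5.7^0.57·exp(0.008·64+0.085·15.3) = 0.2891
  r_corr = 1.434 + 0.2891 = 1.723 μm/a
Convert to mass loss: 1.723 μm/a × 7.14 g/cm³ = 12.3 g·m⁻²·a⁻¹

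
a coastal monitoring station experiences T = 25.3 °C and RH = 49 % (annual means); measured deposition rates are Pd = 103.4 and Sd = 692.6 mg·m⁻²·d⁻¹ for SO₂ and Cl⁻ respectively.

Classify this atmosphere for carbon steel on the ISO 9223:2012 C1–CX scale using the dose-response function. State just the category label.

C5

carbon steel: T>10 °C ⇒ hinge -0.054·(25.3−10) = -0.8262
  SO₂ term: 1.77·103.4^0.52·exp(0.02·49-0.8262) = 23.03
  Cl⁻ term: 0.102·692.6^0.62·exp(0.033·49+0.04·25.3) = 81.56
  sum: 23.03 + 81.56 → r_corr = 104.6 μm/a
ISO 9223 Table 2 (carbon steel): 80 < 105 ≤ 200 μm/a ⇒ C5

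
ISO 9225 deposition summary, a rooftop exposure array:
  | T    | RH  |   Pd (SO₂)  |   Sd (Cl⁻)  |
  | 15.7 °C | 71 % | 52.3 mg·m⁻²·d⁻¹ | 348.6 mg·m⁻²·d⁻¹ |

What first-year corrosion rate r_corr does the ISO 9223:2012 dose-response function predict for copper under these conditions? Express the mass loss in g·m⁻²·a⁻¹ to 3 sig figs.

copper: f(T) = -0.080·(T−10) [T>10 °C] = -0.4560
  SO₂ term: 0.0053·52.3^0.26·exp(0.059·71-0.4560) = 0.6199
  Cl⁻ term: 0.01025·348.6^0.27·exp(0.036·71+0.049·15.7) = 1.385
  r_corr = 0.6199 + 1.385 = 2.004 μm/a
Convert to mass loss: 2.004 μm/a × 8.96 g/cm³ = 17.96 g·m⁻²·a⁻¹

r_corr = 18.0 g·m⁻²·a⁻¹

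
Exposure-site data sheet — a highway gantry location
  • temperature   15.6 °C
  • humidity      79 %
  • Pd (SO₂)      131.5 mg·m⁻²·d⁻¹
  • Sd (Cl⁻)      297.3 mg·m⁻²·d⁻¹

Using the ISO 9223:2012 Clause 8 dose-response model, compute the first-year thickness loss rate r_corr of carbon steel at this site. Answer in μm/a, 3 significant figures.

carbon steel: temperature factor f = -0.054·(5.6) = -0.3024
  SO₂ term: 1.77·131.5^0.52·exp(0.02·79-0.3024) = 80.29
  Cl⁻ term: 0.102·297.3^0.62·exp(0.033·79+0.04·15.6) = 88.14
  r_corr = 80.29 + 88.14 = 168.4 μm/a

r_corr = 168 μm/a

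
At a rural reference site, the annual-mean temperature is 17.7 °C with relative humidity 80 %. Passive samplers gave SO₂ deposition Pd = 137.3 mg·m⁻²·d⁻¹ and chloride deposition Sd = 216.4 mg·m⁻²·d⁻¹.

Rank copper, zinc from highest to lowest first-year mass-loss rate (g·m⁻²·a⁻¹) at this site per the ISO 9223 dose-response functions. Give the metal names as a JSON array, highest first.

copper: T>10 °C ⇒ hinge -0.080·(17.7−10) = -0.6160
  SO₂ term: 0.0053·137.3^0.26·exp(0.059·80-0.6160) = 1.155
  Sd branch = 0.01025·Sd^0.27·e^(0.036·RH+0.049·T) = 1.856 μm/a
  r_corr = 1.155 + 1.856 = 3.011 μm/a
  mass loss = 3.011 μm/a × 8.96 g/cm³ = 26.98 g·m⁻²·a⁻¹
zinc: temperature factor f = -0.071·(7.7) = -0.5467
  SO₂ term: 0.0129·137.3^0.44·exp(0.046·80-0.5467) = 2.582
  Cl⁻ term: 0.0175·216.4^0.57·exp(0.008·80+0.085·17.7) = 3.202
  sum: 2.582 + 3.202 → r_corr = 5.784 μm/a
  mass loss = 5.784 μm/a × 7.14 g/cm³ = 41.3 g·m⁻²·a⁻¹
Ordering by g·m⁻²·a⁻¹: zinc (41.3) > copper (27)

["zinc", "copper"]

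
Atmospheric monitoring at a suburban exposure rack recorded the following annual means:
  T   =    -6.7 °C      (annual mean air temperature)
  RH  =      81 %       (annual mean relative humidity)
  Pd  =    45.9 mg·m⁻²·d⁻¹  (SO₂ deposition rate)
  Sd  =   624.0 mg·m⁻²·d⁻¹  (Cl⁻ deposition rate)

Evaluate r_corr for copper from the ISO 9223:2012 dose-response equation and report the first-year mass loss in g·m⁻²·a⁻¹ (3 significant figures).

copper: temperature factor f = +0.126·(-16.7) = -2.1042
  sulphur-dioxide contribution → 0.208 μm/a
  chloride contribution → 0.7749 μm/a
  ⇒ r_corr(copper) = 0.9829 μm/a
Convert to mass loss: 0.9829 μm/a × 8.96 g/cm³ = 8.807 g·m⁻²·a⁻¹

r_corr = 8.81 g·m⁻²·a⁻¹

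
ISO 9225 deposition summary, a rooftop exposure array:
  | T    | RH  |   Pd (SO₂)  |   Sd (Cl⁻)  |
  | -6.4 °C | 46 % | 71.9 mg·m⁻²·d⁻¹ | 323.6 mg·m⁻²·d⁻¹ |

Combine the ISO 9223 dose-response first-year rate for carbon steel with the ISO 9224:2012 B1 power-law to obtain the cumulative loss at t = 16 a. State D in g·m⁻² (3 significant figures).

carbon steel: temperature factor f = +0.150·(-16.4) = -2.4600
  Pd branch = 1.77·Pd^0.52·e^(0.02·RH+f) = 3.505 μm/a
  Cl⁻ term: 0.102·323.6^0.62·exp(0.033·46+0.04·-6.4) = 12.97
  r_corr = 3.505 + 12.97 = 16.47 μm/a
ISO 9224: D(t) = r_corr · t^b with b = 0.523 (carbon steel, B1)
  D(16) = 16.47 × 16^0.523 = 16.47 × 4.263 = 70.23 μm
  Mass loss = 70.23 μm × 7.85 g/cm³ = 551.3 g·m⁻²

D(16) = 551 g·m⁻²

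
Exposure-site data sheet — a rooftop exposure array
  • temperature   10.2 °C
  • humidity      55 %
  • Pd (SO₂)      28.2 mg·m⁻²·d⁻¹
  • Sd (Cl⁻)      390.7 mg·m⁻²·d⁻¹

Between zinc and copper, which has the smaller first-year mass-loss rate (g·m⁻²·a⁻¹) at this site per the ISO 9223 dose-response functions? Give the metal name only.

zinc: temperature factor f = -0.071·(0.2) = -0.0142
  Pd branch = 0.0129·Pd^0.44·e^(0.046·RH+f) = 0.6939 μm/a
  Cl⁻ term: 0.0175·390.7^0.57·exp(0.008·55+0.085·10.2) = 1.941
  r_corr = 0.6939 + 1.941 = 2.635 μm/a
  mass loss = 2.635 μm/a × 7.14 g/cm³ = 18.81 g·m⁻²·a⁻¹
copper: f(T) = -0.080·(T−10) [T>10 °C] = -0.0160
  SO₂ term: 0.0053·28.2^0.26·exp(0.059·55-0.0160) = 0.3189
  Cl⁻ term: 0.01025·390.7^0.27·exp(0.036·55+0.049·10.2) = 0.613
  sum: 0.3189 + 0.613 → r_corr = 0.932 μm/a
  mass loss = 0.932 μm/a × 8.96 g/cm³ = 8.35 g·m⁻²·a⁻¹
Ordering by g·m⁻²·a⁻¹: zinc (18.8) > copper (8.35)

copper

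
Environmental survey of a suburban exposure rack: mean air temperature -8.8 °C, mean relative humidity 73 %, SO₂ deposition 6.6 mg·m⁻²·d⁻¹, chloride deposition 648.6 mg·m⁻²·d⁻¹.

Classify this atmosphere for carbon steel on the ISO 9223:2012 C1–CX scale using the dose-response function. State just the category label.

carbon steel: T≤10 °C ⇒ hinge +0.150·(-8.8−10) = -2.8200
  Pd branch = 1.77·Pd^0.52·e^(0.02·RH+f) = 1.212 μm/a
  Cl⁻ term: 0.102·648.6^0.62·exp(0.033·73+0.04·-8.8) = 44.19
  sum: 1.212 + 44.19 → r_corr = 45.41 μm/a
ISO 9223 Table 2 (carbon steel): 25 < 45.4 ≤ 50 μm/a ⇒ C3

C3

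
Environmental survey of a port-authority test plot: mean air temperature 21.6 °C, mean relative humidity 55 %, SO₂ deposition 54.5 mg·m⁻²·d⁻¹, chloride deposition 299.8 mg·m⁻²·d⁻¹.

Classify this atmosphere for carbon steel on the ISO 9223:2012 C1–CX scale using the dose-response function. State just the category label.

C4

carbon steel: temperature factor f = -0.054·(11.6) = -0.6264
  Pd branch = 1.77·Pd^0.52·e^(0.02·RH+f) = 22.73 μm/a
  Cl⁻ term: 0.102·299.8^0.62·exp(0.033·55+0.04·21.6) = 51.02
  sum: 22.73 + 51.02 → r_corr = 73.75 μm/a
Category bounds: 50…80 μm/a bracket r_corr ⇒ C4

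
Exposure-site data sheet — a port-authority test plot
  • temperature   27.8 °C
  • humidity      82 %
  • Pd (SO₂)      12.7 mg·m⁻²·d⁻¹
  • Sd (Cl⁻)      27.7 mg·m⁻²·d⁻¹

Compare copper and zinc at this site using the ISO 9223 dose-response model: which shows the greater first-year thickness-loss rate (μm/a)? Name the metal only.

copper: temperature factor f = -0.080·(17.8) = -1.4240
  sulphur-dioxide contribution → 0.3119 μm/a
  chloride contribution → 1.879 μm/a
  total first-year rate 2.19 μm/a
zinc: temperature factor f = -0.071·(17.8) = -1.2638
  sulphur-dioxide contribution → 0.4848 μm/a
  chloride contribution → 2.379 μm/a
  total first-year rate 2.864 μm/a
Ordering by μm/a: zinc (2.86) > copper (2.19)

zinc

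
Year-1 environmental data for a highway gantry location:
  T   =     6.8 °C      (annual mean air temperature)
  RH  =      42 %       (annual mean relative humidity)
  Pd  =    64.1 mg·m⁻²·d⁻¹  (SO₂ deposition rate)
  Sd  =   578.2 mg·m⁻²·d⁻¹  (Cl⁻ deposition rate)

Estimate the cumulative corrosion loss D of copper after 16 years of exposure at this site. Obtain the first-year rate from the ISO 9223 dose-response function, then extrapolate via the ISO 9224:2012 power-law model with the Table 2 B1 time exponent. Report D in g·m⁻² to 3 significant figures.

D(16) = 27.7 g·m⁻²

copper: temperature factor f = +0.126·(-3.2) = -0.4032
  SO₂ term: 0.0053·64.1^0.26·exp(0.059·42-0.4032) = 0.1245
  Cl⁻ term: 0.01025·578.2^0.27·exp(0.036·42+0.049·6.8) = 0.3613
  sum: 0.1245 + 0.3613 → r_corr = 0.4858 μm/a
Power-law: D(16) = r_corr · 16^0.667
  D(16) = 0.4858 × 16^0.667 = 0.4858 × 6.355 = 3.087 μm
  Mass loss = 3.087 μm × 8.96 g/cm³ = 27.66 g·m⁻²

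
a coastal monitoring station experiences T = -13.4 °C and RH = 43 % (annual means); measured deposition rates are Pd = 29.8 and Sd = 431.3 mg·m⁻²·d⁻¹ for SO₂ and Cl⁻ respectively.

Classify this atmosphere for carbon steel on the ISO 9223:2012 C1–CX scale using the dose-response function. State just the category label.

C2

carbon steel: T≤10 °C ⇒ hinge +0.150·(-13.4−10) = -3.5100
  Pd branch = 1.77·Pd^0.52·e^(0.02·RH+f) = 0.7306 μm/a
  Sd branch = 0.102·Sd^0.62·e^(0.033·RH+0.04·T) = 10.61 μm/a
  r_corr = 0.7306 + 10.61 = 11.34 μm/a
ISO 9223 Table 2 (carbon steel): 1.3 < 11.3 ≤ 25 μm/a ⇒ C2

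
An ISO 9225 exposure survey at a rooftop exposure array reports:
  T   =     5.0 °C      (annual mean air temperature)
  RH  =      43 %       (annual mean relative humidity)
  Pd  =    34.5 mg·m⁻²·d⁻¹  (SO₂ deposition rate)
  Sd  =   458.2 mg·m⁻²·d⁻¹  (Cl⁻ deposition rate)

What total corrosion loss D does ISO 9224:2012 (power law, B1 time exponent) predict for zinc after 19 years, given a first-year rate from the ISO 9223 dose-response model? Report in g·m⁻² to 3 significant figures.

zinc: f(T) = +0.038·(T−10) [T≤10 °C] = -0.1900
  sulphur-dioxide contribution → 0.3662 μm/a
  chloride contribution → 1.241 μm/a
  ⇒ r_corr(zinc) = 1.607 μm/a
ISO 9224: D(t) = r_corr · t^b with b = 0.813 (zinc, B1)
  D(19) = 1.607 × 19^0.813 = 1.607 × 10.96 = 17.61 μm
  Mass loss = 17.61 μm × 7.14 g/cm³ = 125.7 g·m⁻²

D(19) = 126 g·m⁻²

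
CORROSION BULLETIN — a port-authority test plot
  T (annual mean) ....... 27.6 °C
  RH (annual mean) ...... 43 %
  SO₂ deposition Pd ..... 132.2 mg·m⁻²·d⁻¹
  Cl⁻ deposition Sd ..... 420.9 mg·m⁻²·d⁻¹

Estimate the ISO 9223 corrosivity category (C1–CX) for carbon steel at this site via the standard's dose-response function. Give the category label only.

C4

carbon steel: temperature factor f = -0.054·(17.6) = -0.9504
  sulphur-dioxide contribution → 20.5 μm/a
  chloride contribution → 53.87 μm/a
  ⇒ r_corr(carbon steel) = 74.37 μm/a
Category bounds: 50…80 μm/a bracket r_corr ⇒ C4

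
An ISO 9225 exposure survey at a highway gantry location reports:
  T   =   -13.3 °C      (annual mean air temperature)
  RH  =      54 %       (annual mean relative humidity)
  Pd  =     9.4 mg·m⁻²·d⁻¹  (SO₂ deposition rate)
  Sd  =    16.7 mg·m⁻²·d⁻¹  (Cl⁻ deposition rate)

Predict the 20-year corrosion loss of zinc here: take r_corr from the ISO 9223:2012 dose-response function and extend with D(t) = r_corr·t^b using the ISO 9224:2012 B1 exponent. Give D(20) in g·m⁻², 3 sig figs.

D(20) = 17.5 g·m⁻²

zinc: temperature factor f = +0.038·(-23.3) = -0.8854
  sulphur-dioxide contribution → 0.171 μm/a
  chloride contribution → 0.04331 μm/a
  ⇒ r_corr(zinc) = 0.2143 μm/a
Long-term exponent b (ISO 9224 Table 2, B1) = 0.813
  D(20) = 0.2143 × 20^0.813 = 0.2143 × 11.42 = 2.448 μm
  Mass loss = 2.448 μm × 7.14 g/cm³ = 17.48 g·m⁻²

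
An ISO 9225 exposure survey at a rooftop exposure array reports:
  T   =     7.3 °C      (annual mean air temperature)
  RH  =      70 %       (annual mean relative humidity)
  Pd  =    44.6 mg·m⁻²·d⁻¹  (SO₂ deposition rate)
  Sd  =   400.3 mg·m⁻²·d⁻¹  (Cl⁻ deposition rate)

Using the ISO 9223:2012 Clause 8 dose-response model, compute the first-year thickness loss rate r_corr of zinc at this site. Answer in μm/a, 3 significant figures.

zinc: f(T) = +0.038·(T−10) [T≤10 °C] = -0.1026
  Pd branch = 0.0129·Pd^0.44·e^(0.046·RH+f) = 1.549 μm/a
  Cl⁻ term: 0.0175·400.3^0.57·exp(0.008·70+0.085·7.3) = 1.734
  sum: 1.549 + 1.734 → r_corr = 3.284 μm/a

r_corr = 3.28 μm/a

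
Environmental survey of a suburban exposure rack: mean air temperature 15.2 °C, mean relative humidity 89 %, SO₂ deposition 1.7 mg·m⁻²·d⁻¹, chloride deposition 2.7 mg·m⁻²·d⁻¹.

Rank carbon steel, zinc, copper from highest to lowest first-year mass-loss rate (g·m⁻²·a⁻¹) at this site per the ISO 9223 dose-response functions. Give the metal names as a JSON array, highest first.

carbon steel: temperature factor f = -0.054·(5.2) = -0.2808
  Pd branch = 1.77·Pd^0.52·e^(0.02·RH+f) = 10.44 μm/a
  Sd branch = 0.102·Sd^0.62·e^(0.033·RH+0.04·T) = 6.541 μm/a
  r_corr = 10.44 + 6.541 = 16.99 μm/a
  mass loss = 16.99 μm/a × 7.85 g/cm³ = 133.3 g·m⁻²·a⁻¹
zinc: f(T) = -0.071·(T−10) [T>10 °C] = -0.3692
  Pd branch = 0.0129·Pd^0.44·e^(0.046·RH+f) = 0.6755 μm/a
  Cl⁻ term: 0.0175·2.7^0.57·exp(0.008·89+0.085·15.2) = 0.2287
  r_corr = 0.6755 + 0.2287 = 0.9042 μm/a
  mass loss = 0.9042 μm/a × 7.14 g/cm³ = 6.456 g·m⁻²·a⁻¹
copper: f(T) = -0.080·(T−10) [T>10 °C] = -0.4160
  Pd branch = 0.0053·Pd^0.26·e^(0.059·RH+f) = 0.7656 μm/a
  Sd branch = 0.01025·Sd^0.27·e^(0.036·RH+0.049·T) = 0.6952 μm/a
  r_corr = 0.7656 + 0.6952 = 1.461 μm/a
  mass loss = 1.461 μm/a × 8.96 g/cm³ = 13.09 g·m⁻²·a⁻¹
Ordering by g·m⁻²·a⁻¹: carbon steel (133) > copper (13.1) > zinc (6.46)

["carbon steel", "copper", "zinc"]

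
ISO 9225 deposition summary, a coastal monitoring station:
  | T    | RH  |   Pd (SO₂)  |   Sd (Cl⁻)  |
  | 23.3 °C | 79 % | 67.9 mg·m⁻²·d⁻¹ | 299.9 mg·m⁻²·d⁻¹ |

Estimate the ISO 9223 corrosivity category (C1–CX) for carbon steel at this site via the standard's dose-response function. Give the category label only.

carbon steel: f(T) = -0.054·(T−10) [T>10 °C] = -0.7182
  SO₂ term: 1.77·67.9^0.52·exp(0.02·79-0.7182) = 37.57
  Sd branch = 0.102·Sd^0.62·e^(0.033·RH+0.04·T) = 120.6 μm/a
  sum: 37.57 + 120.6 → r_corr = 158.2 μm/a
Category bounds: 80…200 μm/a bracket r_corr ⇒ C5

C5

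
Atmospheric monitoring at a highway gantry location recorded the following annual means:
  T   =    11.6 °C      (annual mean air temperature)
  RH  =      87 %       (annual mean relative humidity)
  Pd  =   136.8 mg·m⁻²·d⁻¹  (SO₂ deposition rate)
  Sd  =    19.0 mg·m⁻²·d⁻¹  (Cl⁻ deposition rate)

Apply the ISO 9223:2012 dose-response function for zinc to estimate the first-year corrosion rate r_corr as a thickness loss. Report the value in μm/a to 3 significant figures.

zinc: f(T) = -0.071·(T−10) [T>10 °C] = -0.1136
  Pd branch = 0.0129·Pd^0.44·e^(0.046·RH+f) = 5.485 μm/a
  Sd branch = 0.0175·Sd^0.57·e^(0.008·RH+0.085·T) = 0.504 μm/a
  r_corr = 5.485 + 0.504 = 5.989 μm/a

r_corr = 5.99 μm/a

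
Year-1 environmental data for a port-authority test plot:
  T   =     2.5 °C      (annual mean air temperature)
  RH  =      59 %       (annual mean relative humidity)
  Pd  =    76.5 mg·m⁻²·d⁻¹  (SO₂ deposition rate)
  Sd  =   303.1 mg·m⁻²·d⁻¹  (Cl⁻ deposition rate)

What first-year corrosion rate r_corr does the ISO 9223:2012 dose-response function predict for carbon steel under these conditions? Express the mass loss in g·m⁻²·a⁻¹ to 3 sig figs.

r_corr = 354 g·m⁻²·a⁻¹

carbon steel: temperature factor f = +0.150·(-7.5) = -1.1250
  SO₂ term: 1.77·76.5^0.52·exp(0.02·59-1.1250) = 17.84
  Sd branch = 0.102·Sd^0.62·e^(0.033·RH+0.04·T) = 27.3 μm/a
  sum: 17.84 + 27.3 → r_corr = 45.14 μm/a
Convert to mass loss: 45.14 μm/a × 7.85 g/cm³ = 354.3 g·m⁻²·a⁻¹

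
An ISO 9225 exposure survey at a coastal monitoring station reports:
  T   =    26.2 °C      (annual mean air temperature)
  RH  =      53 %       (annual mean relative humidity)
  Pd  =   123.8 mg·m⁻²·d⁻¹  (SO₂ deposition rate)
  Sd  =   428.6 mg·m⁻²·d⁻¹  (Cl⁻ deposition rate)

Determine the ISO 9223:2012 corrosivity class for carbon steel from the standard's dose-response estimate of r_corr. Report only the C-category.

C5

carbon steel: T>10 °C ⇒ hinge -0.054·(26.2−10) = -0.8748
  SO₂ term: 1.77·123.8^0.52·exp(0.02·53-0.8748) = 26.1
  Cl⁻ term: 0.102·428.6^0.62·exp(0.033·53+0.04·26.2) = 71.65
  r_corr = 26.1 + 71.65 = 97.75 μm/a
ISO 9223 Table 2 (carbon steel): 80 < 97.7 ≤ 200 μm/a ⇒ C5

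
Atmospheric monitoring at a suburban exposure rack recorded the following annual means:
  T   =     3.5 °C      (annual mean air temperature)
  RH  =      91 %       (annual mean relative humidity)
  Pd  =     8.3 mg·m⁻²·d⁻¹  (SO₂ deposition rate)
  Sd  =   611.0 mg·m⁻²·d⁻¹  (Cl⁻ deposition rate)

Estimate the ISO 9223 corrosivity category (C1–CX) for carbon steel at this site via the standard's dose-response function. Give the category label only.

C5

carbon steel: T≤10 °C ⇒ hinge +0.150·(3.5−10) = -0.9750
  sulphur-dioxide contribution → 12.38 μm/a
  chloride contribution → 126.2 μm/a
  ⇒ r_corr(carbon steel) = 138.5 μm/a
Category bounds: 80…200 μm/a bracket r_corr ⇒ C5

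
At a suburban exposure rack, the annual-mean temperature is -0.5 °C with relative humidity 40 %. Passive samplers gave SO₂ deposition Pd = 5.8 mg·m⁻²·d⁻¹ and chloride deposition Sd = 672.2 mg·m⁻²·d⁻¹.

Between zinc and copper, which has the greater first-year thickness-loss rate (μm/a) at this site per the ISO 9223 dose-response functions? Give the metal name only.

zinc: temperature factor f = +0.038·(-10.5) = -0.3990
  sulphur-dioxide contribution → 0.1181 μm/a
  chloride contribution → 0.9446 μm/a
  ⇒ r_corr(zinc) = 1.063 μm/a
copper: T≤10 °C ⇒ hinge +0.126·(-0.5−10) = -1.3230
  sulphur-dioxide contribution → 0.02361 μm/a
  chloride contribution → 0.2448 μm/a
  total first-year rate 0.2685 μm/a
Ordering by μm/a: zinc (1.06) > copper (0.268)

zinc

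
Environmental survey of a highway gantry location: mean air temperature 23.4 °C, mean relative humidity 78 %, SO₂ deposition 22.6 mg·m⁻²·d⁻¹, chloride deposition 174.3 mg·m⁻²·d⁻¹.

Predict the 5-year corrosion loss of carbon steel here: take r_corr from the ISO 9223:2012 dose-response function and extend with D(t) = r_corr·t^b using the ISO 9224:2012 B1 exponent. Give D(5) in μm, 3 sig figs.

carbon steel: T>10 °C ⇒ hinge -0.054·(23.4−10) = -0.7236
  sulphur-dioxide contribution → 20.67 μm/a
  chloride contribution → 83.67 μm/a
  ⇒ r_corr(carbon steel) = 104.3 μm/a
Power-law: D(5) = r_corr · 5^0.523
  D(5) = 104.3 × 5^0.523 = 104.3 × 2.32 = 242.1 μm

D(5) = 242 μm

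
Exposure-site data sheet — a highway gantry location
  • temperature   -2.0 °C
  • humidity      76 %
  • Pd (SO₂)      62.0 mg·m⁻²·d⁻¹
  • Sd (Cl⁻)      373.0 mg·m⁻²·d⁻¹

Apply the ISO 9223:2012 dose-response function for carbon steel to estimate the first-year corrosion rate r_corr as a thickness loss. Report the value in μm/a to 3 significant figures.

carbon steel: T≤10 °C ⇒ hinge +0.150·(-2.0−10) = -1.8000
  sulphur-dioxide contribution → 11.44 μm/a
  chloride contribution → 45.45 μm/a
  ⇒ r_corr(carbon steel) = 56.89 μm/a

r_corr = 56.9 μm/a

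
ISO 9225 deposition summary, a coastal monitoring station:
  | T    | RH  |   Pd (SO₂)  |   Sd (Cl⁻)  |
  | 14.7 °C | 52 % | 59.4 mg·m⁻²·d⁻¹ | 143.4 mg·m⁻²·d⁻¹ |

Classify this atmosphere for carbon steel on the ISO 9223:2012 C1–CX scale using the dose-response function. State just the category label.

carbon steel: T>10 °C ⇒ hinge -0.054·(14.7−10) = -0.2538
  sulphur-dioxide contribution → 32.49 μm/a
  chloride contribution → 22.2 μm/a
  total first-year rate 54.69 μm/a
ISO 9223 Table 2 (carbon steel): 50 < 54.7 ≤ 80 μm/a ⇒ C4

C4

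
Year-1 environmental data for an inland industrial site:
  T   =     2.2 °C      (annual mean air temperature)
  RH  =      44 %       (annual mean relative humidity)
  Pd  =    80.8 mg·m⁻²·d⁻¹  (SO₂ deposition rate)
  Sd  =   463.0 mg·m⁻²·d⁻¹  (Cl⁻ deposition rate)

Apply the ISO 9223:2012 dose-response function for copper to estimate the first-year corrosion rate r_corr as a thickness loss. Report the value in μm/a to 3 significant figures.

copper: temperature factor f = +0.126·(-7.8) = -0.9828
  Pd branch = 0.0053·Pd^0.26·e^(0.059·RH+f) = 0.08333 μm/a
  Sd branch = 0.01025·Sd^0.27·e^(0.036·RH+0.049·T) = 0.2919 μm/a
  sum: 0.08333 + 0.2919 → r_corr = 0.3752 μm/a

r_corr = 0.375 μm/a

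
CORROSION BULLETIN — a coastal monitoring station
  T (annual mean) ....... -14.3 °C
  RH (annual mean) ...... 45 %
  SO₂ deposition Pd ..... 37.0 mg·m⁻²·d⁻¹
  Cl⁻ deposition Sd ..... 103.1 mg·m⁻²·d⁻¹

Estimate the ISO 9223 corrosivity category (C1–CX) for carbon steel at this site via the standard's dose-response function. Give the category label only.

carbon steel: temperature factor f = +0.150·(-24.3) = -3.6450
  SO₂ term: 1.77·37.0^0.52·exp(0.02·45-3.6450) = 0.7435
  Sd branch = 0.102·Sd^0.62·e^(0.033·RH+0.04·T) = 4.501 μm/a
  sum: 0.7435 + 4.501 → r_corr = 5.245 μm/a
ISO 9223 Table 2 (carbon steel): 1.3 < 5.24 ≤ 25 μm/a ⇒ C2

C2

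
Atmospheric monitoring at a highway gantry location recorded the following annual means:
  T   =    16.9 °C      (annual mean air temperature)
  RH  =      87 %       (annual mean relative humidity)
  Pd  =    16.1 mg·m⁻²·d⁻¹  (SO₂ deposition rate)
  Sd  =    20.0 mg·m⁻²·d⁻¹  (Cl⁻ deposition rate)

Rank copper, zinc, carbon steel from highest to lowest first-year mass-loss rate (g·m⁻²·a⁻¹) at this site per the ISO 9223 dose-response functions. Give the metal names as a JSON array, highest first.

["carbon steel", "copper", "zinc"]

copper: T>10 °C ⇒ hinge -0.080·(16.9−10) = -0.5520
  sulphur-dioxide contribution → 1.066 μm/a
  chloride contribution → 1.207 μm/a
  ⇒ r_corr(copper) = 2.273 μm/a
  mass loss = 2.273 μm/a × 8.96 g/cm³ = 20.37 g·m⁻²·a⁻¹
zinc: f(T) = -0.071·(T−10) [T>10 °C] = -0.4899
  sulphur-dioxide contribution → 1.469 μm/a
  chloride contribution → 0.8143 μm/a
  ⇒ r_corr(zinc) = 2.283 μm/a
  mass loss = 2.283 μm/a × 7.14 g/cm³ = 16.3 g·m⁻²·a⁻¹
carbon steel: T>10 °C ⇒ hinge -0.054·(16.9−10) = -0.3726
  sulphur-dioxide contribution → 29.47 μm/a
  chloride contribution → 22.68 μm/a
  total first-year rate 52.15 μm/a
  mass loss = 52.15 μm/a × 7.85 g/cm³ = 409.4 g·m⁻²·a⁻¹
Ordering by g·m⁻²·a⁻¹: carbon steel (409) > copper (20.4) > zinc (16.3)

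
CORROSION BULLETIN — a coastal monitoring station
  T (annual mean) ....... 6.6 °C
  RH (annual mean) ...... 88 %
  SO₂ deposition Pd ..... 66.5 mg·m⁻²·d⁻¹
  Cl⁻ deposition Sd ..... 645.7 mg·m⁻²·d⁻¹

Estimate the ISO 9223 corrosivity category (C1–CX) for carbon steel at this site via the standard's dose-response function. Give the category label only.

C5

carbon steel: f(T) = +0.150·(T−10) [T≤10 °C] = -0.5100
  Pd branch = 1.77·Pd^0.52·e^(0.02·RH+f) = 54.79 μm/a
  Sd branch = 0.102·Sd^0.62·e^(0.033·RH+0.04·T) = 133.9 μm/a
  r_corr = 54.79 + 133.9 = 188.7 μm/a
189 μm/a falls in (80, 200] for carbon steel → category C5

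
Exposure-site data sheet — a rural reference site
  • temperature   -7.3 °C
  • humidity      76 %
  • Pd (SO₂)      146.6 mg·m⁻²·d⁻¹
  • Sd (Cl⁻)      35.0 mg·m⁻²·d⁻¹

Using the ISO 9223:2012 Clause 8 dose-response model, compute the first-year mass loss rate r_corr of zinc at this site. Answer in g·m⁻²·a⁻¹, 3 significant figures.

r_corr = 15.1 g·m⁻²·a⁻¹

zinc: T≤10 °C ⇒ hinge +0.038·(-7.3−10) = -0.6574
  Pd branch = 0.0129·Pd^0.44·e^(0.046·RH+f) = 1.979 μm/a
  Sd branch = 0.0175·Sd^0.57·e^(0.008·RH+0.085·T) = 0.1311 μm/a
  r_corr = 1.979 + 0.1311 = 2.11 μm/a
Convert to mass loss: 2.11 μm/a × 7.14 g/cm³ = 15.07 g·m⁻²·a⁻¹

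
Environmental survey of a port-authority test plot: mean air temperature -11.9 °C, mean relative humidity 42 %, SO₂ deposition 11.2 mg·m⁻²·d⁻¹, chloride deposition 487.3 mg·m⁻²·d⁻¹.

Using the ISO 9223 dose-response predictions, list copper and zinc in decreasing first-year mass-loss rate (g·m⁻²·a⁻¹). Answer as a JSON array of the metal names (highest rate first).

copper: T≤10 °C ⇒ hinge +0.126·(-11.9−10) = -2.7594
  Pd branch = 0.0053·Pd^0.26·e^(0.059·RH+f) = 0.007497 μm/a
  Sd branch = 0.01025·Sd^0.27·e^(0.036·RH+0.049·T) = 0.138 μm/a
  sum: 0.007497 + 0.138 → r_corr = 0.1455 μm/a
  mass loss = 0.1455 μm/a × 8.96 g/cm³ = 1.304 g·m⁻²·a⁻¹
zinc: T≤10 °C ⇒ hinge +0.038·(-11.9−10) = -0.8322
  Pd branch = 0.0129·Pd^0.44·e^(0.046·RH+f) = 0.1122 μm/a
  Sd branch = 0.0175·Sd^0.57·e^(0.008·RH+0.085·T) = 0.3032 μm/a
  r_corr = 0.1122 + 0.3032 = 0.4154 μm/a
  mass loss = 0.4154 μm/a × 7.14 g/cm³ = 2.966 g·m⁻²·a⁻¹
Ordering by g·m⁻²·a⁻¹: zinc (2.97) > copper (1.3)

["zinc", "copper"]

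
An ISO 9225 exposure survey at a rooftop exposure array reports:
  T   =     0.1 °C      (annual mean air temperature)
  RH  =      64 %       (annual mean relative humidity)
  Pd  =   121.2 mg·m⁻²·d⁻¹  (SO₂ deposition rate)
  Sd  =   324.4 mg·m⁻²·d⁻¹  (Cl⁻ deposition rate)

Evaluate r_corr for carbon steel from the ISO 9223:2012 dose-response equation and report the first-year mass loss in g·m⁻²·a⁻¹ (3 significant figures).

r_corr = 377 g·m⁻²·a⁻¹

carbon steel: f(T) = +0.150·(T−10) [T≤10 °C] = -1.4850
  sulphur-dioxide contribution → 17.47 μm/a
  chloride contribution → 30.51 μm/a
  ⇒ r_corr(carbon steel) = 47.98 μm/a
Convert to mass loss: 47.98 μm/a × 7.85 g/cm³ = 376.7 g·m⁻²·a⁻¹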